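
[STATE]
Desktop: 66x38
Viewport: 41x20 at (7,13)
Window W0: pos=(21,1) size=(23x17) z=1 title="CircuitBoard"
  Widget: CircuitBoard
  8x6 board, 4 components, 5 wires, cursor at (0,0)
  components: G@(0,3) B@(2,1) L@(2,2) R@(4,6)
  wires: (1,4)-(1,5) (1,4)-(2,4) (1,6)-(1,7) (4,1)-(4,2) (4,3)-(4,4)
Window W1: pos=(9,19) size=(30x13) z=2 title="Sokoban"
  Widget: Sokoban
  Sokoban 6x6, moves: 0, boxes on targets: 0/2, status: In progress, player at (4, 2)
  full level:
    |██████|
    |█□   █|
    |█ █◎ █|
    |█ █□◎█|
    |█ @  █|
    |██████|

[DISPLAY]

              ┃4       · ─ ·   · ─ ·┃    
              ┃                     ┃    
              ┃5                    ┃    
              ┃Cursor: (0,0)        ┃    
              ┗━━━━━━━━━━━━━━━━━━━━━┛    
                                         
  ┏━━━━━━━━━━━━━━━━━━━━━━━━━━━━┓         
  ┃ Sokoban                    ┃         
  ┠────────────────────────────┨         
  ┃██████                      ┃         
  ┃█□   █                      ┃         
  ┃█ █◎ █                      ┃         
  ┃█ █□◎█                      ┃         
  ┃█ @  █                      ┃         
  ┃██████                      ┃         
  ┃Moves: 0  0/2               ┃         
  ┃                            ┃         
  ┃                            ┃         
  ┗━━━━━━━━━━━━━━━━━━━━━━━━━━━━┛         
                                         


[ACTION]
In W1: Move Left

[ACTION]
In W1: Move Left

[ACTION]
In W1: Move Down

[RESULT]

              ┃4       · ─ ·   · ─ ·┃    
              ┃                     ┃    
              ┃5                    ┃    
              ┃Cursor: (0,0)        ┃    
              ┗━━━━━━━━━━━━━━━━━━━━━┛    
                                         
  ┏━━━━━━━━━━━━━━━━━━━━━━━━━━━━┓         
  ┃ Sokoban                    ┃         
  ┠────────────────────────────┨         
  ┃██████                      ┃         
  ┃█□   █                      ┃         
  ┃█ █◎ █                      ┃         
  ┃█ █□◎█                      ┃         
  ┃█@   █                      ┃         
  ┃██████                      ┃         
  ┃Moves: 1  0/2               ┃         
  ┃                            ┃         
  ┃                            ┃         
  ┗━━━━━━━━━━━━━━━━━━━━━━━━━━━━┛         
                                         


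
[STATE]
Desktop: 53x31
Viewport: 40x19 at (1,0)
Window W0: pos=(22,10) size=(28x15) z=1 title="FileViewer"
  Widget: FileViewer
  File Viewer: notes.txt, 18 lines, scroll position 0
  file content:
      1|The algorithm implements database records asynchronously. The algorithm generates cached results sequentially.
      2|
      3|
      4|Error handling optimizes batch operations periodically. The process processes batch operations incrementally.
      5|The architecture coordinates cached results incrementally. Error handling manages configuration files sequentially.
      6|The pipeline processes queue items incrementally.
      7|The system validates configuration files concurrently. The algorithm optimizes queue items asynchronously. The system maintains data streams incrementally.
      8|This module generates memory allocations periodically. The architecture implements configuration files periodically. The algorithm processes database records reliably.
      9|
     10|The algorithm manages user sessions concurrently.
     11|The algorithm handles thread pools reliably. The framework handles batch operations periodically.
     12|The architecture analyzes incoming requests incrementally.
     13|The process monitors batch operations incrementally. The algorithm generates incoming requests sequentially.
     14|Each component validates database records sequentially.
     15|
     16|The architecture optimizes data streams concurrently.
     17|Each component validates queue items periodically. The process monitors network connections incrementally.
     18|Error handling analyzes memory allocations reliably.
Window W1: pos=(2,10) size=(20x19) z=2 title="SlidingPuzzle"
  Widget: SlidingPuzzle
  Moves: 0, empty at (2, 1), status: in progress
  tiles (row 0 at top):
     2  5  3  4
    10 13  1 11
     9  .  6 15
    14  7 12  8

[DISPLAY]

                                        
                                        
                                        
                                        
                                        
                                        
                                        
                                        
                                        
                                        
 ┏━━━━━━━━━━━━━━━━━━┓┏━━━━━━━━━━━━━━━━━━
 ┃ SlidingPuzzle    ┃┃ FileViewer       
 ┠──────────────────┨┠──────────────────
 ┃┌────┬────┬────┬──┃┃The algorithm impl
 ┃│  2 │  5 │  3 │  ┃┃                  
 ┃├────┼────┼────┼──┃┃                  
 ┃│ 10 │ 13 │  1 │ 1┃┃Error handling opt
 ┃├────┼────┼────┼──┃┃The architecture c
 ┃│  9 │    │  6 │ 1┃┃The pipeline proce


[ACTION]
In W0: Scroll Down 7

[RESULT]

                                        
                                        
                                        
                                        
                                        
                                        
                                        
                                        
                                        
                                        
 ┏━━━━━━━━━━━━━━━━━━┓┏━━━━━━━━━━━━━━━━━━
 ┃ SlidingPuzzle    ┃┃ FileViewer       
 ┠──────────────────┨┠──────────────────
 ┃┌────┬────┬────┬──┃┃This module genera
 ┃│  2 │  5 │  3 │  ┃┃                  
 ┃├────┼────┼────┼──┃┃The algorithm mana
 ┃│ 10 │ 13 │  1 │ 1┃┃The algorithm hand
 ┃├────┼────┼────┼──┃┃The architecture a
 ┃│  9 │    │  6 │ 1┃┃The process monito


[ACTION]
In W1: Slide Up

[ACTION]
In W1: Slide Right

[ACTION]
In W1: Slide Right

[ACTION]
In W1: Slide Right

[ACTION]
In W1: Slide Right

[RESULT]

                                        
                                        
                                        
                                        
                                        
                                        
                                        
                                        
                                        
                                        
 ┏━━━━━━━━━━━━━━━━━━┓┏━━━━━━━━━━━━━━━━━━
 ┃ SlidingPuzzle    ┃┃ FileViewer       
 ┠──────────────────┨┠──────────────────
 ┃┌────┬────┬────┬──┃┃This module genera
 ┃│  2 │  5 │  3 │  ┃┃                  
 ┃├────┼────┼────┼──┃┃The algorithm mana
 ┃│ 10 │ 13 │  1 │ 1┃┃The algorithm hand
 ┃├────┼────┼────┼──┃┃The architecture a
 ┃│  9 │  7 │  6 │ 1┃┃The process monito


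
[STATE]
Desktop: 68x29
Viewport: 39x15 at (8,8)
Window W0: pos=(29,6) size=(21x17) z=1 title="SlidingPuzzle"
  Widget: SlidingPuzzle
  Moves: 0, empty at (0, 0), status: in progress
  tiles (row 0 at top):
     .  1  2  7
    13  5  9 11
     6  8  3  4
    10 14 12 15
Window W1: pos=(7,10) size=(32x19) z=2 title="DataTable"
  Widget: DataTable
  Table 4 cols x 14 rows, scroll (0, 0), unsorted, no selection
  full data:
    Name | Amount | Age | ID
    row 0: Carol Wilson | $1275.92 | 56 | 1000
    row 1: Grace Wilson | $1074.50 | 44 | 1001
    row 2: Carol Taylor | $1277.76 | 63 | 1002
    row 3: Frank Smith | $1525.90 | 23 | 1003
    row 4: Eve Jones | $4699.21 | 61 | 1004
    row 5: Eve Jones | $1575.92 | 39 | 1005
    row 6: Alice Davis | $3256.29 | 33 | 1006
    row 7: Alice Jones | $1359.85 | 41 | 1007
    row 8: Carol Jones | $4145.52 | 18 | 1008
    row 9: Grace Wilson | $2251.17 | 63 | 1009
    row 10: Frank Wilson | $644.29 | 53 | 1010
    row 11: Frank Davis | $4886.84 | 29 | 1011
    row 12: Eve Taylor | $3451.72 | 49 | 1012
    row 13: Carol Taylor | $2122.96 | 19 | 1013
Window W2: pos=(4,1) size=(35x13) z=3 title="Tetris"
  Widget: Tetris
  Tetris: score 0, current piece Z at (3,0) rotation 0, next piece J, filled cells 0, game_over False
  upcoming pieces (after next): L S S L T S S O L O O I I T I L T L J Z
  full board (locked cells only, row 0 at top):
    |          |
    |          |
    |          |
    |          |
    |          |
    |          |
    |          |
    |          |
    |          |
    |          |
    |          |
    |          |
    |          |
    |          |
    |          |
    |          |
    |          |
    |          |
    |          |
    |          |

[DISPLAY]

       │                      ┃────────
       │                      ┃─┬────┬─
       │Score:                ┃ │  2 │ 
       │0                     ┃─┼────┼─
       │                      ┃ │  9 │ 
━━━━━━━━━━━━━━━━━━━━━━━━━━━━━━┛─┼────┼─
────────────┼────────┼───┼────┃ │  3 │ 
Carol Wilson│$1275.92│56 │1000┃─┼────┼─
Grace Wilson│$1074.50│44 │1001┃ │ 12 │ 
Carol Taylor│$1277.76│63 │1002┃─┴────┴─
Frank Smith │$1525.90│23 │1003┃        
Eve Jones   │$4699.21│61 │1004┃        
Eve Jones   │$1575.92│39 │1005┃        
Alice Davis │$3256.29│33 │1006┃        
Alice Jones │$1359.85│41 │1007┃━━━━━━━━


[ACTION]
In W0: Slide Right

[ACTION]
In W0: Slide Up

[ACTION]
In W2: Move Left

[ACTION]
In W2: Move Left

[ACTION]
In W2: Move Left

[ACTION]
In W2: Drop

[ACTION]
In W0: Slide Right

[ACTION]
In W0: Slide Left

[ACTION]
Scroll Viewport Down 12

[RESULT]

────────────┼────────┼───┼────┃ │  3 │ 
Carol Wilson│$1275.92│56 │1000┃─┼────┼─
Grace Wilson│$1074.50│44 │1001┃ │ 12 │ 
Carol Taylor│$1277.76│63 │1002┃─┴────┴─
Frank Smith │$1525.90│23 │1003┃        
Eve Jones   │$4699.21│61 │1004┃        
Eve Jones   │$1575.92│39 │1005┃        
Alice Davis │$3256.29│33 │1006┃        
Alice Jones │$1359.85│41 │1007┃━━━━━━━━
Carol Jones │$4145.52│18 │1008┃        
Grace Wilson│$2251.17│63 │1009┃        
Frank Wilson│$644.29 │53 │1010┃        
Frank Davis │$4886.84│29 │1011┃        
Eve Taylor  │$3451.72│49 │1012┃        
━━━━━━━━━━━━━━━━━━━━━━━━━━━━━━┛        


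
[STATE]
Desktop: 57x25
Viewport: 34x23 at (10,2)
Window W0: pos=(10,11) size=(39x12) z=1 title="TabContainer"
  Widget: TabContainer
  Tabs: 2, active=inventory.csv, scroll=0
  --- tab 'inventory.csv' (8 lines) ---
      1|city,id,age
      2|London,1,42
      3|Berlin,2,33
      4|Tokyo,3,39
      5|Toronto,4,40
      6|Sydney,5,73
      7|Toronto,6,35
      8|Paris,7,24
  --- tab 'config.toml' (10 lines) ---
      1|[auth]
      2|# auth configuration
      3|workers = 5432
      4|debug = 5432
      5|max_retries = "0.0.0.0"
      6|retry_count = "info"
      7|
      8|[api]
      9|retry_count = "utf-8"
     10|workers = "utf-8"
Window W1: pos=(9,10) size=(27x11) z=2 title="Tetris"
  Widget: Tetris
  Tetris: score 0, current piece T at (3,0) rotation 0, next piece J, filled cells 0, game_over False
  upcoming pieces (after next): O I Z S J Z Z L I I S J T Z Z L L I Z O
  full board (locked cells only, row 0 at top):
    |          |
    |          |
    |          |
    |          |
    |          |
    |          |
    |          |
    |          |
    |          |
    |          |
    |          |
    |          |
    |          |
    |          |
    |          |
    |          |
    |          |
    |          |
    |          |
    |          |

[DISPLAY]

                                  
                                  
                                  
                                  
                                  
                                  
                                  
                                  
━━━━━━━━━━━━━━━━━━━━━━━━━┓        
 Tetris                  ┃━━━━━━━━
─────────────────────────┨        
          │Next:         ┃────────
          │█             ┃oml     
          │███           ┃────────
          │              ┃        
          │              ┃        
          │              ┃        
          │Score:        ┃        
━━━━━━━━━━━━━━━━━━━━━━━━━┛        
┃Sydney,5,73                      
┗━━━━━━━━━━━━━━━━━━━━━━━━━━━━━━━━━
                                  
                                  


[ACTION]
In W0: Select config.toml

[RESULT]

                                  
                                  
                                  
                                  
                                  
                                  
                                  
                                  
━━━━━━━━━━━━━━━━━━━━━━━━━┓        
 Tetris                  ┃━━━━━━━━
─────────────────────────┨        
          │Next:         ┃────────
          │█             ┃oml]    
          │███           ┃────────
          │              ┃        
          │              ┃        
          │              ┃        
          │Score:        ┃        
━━━━━━━━━━━━━━━━━━━━━━━━━┛        
┃retry_count = "info"             
┗━━━━━━━━━━━━━━━━━━━━━━━━━━━━━━━━━
                                  
                                  


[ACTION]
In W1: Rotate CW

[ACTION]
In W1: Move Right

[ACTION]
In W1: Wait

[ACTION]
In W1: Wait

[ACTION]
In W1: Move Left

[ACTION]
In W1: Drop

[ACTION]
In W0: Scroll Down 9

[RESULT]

                                  
                                  
                                  
                                  
                                  
                                  
                                  
                                  
━━━━━━━━━━━━━━━━━━━━━━━━━┓        
 Tetris                  ┃━━━━━━━━
─────────────────────────┨        
          │Next:         ┃────────
          │█             ┃oml]    
          │███           ┃────────
          │              ┃        
          │              ┃        
          │              ┃        
          │Score:        ┃        
━━━━━━━━━━━━━━━━━━━━━━━━━┛        
┃                                 
┗━━━━━━━━━━━━━━━━━━━━━━━━━━━━━━━━━
                                  
                                  


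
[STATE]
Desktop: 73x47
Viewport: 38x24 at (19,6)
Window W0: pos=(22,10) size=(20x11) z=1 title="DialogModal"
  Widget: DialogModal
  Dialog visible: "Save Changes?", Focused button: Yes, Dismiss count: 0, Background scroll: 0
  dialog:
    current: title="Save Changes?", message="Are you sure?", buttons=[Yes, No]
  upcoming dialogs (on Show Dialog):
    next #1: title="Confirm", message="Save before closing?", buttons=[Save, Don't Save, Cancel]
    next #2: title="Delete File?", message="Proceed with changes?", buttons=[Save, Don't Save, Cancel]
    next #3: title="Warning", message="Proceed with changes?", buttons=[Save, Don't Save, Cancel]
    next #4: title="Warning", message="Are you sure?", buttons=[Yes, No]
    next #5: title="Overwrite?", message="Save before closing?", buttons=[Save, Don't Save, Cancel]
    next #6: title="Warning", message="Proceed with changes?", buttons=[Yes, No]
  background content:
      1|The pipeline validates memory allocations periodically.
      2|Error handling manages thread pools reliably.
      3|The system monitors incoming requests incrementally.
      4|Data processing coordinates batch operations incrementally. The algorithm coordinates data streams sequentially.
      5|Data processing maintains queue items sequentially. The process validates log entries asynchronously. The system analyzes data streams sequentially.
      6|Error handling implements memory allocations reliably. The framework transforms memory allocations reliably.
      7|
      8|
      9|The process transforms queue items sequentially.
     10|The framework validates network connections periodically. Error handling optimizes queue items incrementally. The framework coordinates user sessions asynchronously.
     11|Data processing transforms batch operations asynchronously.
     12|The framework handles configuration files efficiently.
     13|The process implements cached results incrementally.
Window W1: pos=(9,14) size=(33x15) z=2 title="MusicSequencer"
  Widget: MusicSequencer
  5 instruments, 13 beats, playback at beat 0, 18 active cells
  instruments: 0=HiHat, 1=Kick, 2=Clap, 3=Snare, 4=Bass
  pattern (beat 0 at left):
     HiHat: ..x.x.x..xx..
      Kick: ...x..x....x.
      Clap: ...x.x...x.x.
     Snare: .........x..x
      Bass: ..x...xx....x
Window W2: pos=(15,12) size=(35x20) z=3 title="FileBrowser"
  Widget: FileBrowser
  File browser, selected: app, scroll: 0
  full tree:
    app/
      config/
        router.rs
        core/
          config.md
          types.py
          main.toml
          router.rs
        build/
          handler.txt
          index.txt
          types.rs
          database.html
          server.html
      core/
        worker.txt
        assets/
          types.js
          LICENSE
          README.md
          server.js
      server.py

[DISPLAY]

                                      
                                      
                                      
                                      
   ┏━━━━━━━━━━━━━━━━━━┓               
   ┃ DialogModal      ┃               
━━━━━━━━━━━━━━━━━━━━━━━━━━━━━━┓       
leBrowser                     ┃       
──────────────────────────────┨       
-] app/                       ┃       
 [+] config/                  ┃       
 [+] core/                    ┃       
 server.py                    ┃       
                              ┃       
                              ┃       
                              ┃       
                              ┃       
                              ┃       
                              ┃       
                              ┃       
                              ┃       
                              ┃       
                              ┃       
                              ┃       


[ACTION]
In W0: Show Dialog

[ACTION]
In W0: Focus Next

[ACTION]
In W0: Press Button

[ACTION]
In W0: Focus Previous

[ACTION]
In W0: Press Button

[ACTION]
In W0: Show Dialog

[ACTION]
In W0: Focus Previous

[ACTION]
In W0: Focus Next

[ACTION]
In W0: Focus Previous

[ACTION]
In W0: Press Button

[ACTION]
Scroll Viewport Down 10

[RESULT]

 [+] config/                  ┃       
 [+] core/                    ┃       
 server.py                    ┃       
                              ┃       
                              ┃       
                              ┃       
                              ┃       
                              ┃       
                              ┃       
                              ┃       
                              ┃       
                              ┃       
                              ┃       
                              ┃       
                              ┃       
━━━━━━━━━━━━━━━━━━━━━━━━━━━━━━┛       
                                      
                                      
                                      
                                      
                                      
                                      
                                      
                                      


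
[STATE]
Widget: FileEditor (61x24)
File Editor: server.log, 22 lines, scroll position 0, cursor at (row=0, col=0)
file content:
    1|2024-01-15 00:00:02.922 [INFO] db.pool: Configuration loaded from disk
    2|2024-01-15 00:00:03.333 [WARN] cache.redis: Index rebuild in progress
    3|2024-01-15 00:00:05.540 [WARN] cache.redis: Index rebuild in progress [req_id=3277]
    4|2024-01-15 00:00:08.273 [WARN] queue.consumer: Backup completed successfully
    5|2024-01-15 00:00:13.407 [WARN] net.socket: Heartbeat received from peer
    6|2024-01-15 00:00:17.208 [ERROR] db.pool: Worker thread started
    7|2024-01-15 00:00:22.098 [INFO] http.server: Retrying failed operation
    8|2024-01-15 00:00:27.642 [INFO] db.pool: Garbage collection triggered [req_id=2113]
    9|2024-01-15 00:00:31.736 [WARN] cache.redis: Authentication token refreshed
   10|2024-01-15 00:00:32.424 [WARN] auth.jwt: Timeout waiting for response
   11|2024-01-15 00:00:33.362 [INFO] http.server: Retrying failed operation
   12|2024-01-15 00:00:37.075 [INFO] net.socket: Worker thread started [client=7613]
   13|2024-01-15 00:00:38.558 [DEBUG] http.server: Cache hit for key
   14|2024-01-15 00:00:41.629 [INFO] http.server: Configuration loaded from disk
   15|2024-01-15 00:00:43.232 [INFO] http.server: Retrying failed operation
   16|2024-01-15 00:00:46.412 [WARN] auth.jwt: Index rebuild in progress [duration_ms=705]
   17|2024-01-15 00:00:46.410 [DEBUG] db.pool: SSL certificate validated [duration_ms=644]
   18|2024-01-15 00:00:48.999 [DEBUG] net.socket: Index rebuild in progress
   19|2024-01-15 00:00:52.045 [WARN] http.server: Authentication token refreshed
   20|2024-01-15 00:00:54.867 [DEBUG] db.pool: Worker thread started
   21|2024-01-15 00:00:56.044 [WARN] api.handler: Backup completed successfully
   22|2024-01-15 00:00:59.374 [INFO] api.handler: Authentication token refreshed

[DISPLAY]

█024-01-15 00:00:02.922 [INFO] db.pool: Configuration loaded▲
2024-01-15 00:00:03.333 [WARN] cache.redis: Index rebuild in█
2024-01-15 00:00:05.540 [WARN] cache.redis: Index rebuild in░
2024-01-15 00:00:08.273 [WARN] queue.consumer: Backup comple░
2024-01-15 00:00:13.407 [WARN] net.socket: Heartbeat receive░
2024-01-15 00:00:17.208 [ERROR] db.pool: Worker thread start░
2024-01-15 00:00:22.098 [INFO] http.server: Retrying failed ░
2024-01-15 00:00:27.642 [INFO] db.pool: Garbage collection t░
2024-01-15 00:00:31.736 [WARN] cache.redis: Authentication t░
2024-01-15 00:00:32.424 [WARN] auth.jwt: Timeout waiting for░
2024-01-15 00:00:33.362 [INFO] http.server: Retrying failed ░
2024-01-15 00:00:37.075 [INFO] net.socket: Worker thread sta░
2024-01-15 00:00:38.558 [DEBUG] http.server: Cache hit for k░
2024-01-15 00:00:41.629 [INFO] http.server: Configuration lo░
2024-01-15 00:00:43.232 [INFO] http.server: Retrying failed ░
2024-01-15 00:00:46.412 [WARN] auth.jwt: Index rebuild in pr░
2024-01-15 00:00:46.410 [DEBUG] db.pool: SSL certificate val░
2024-01-15 00:00:48.999 [DEBUG] net.socket: Index rebuild in░
2024-01-15 00:00:52.045 [WARN] http.server: Authentication t░
2024-01-15 00:00:54.867 [DEBUG] db.pool: Worker thread start░
2024-01-15 00:00:56.044 [WARN] api.handler: Backup completed░
2024-01-15 00:00:59.374 [INFO] api.handler: Authentication t░
                                                            ░
                                                            ▼


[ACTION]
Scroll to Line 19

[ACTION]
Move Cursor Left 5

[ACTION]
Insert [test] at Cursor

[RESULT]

test█024-01-15 00:00:02.922 [INFO] db.pool: Configuration lo▲
2024-01-15 00:00:03.333 [WARN] cache.redis: Index rebuild in█
2024-01-15 00:00:05.540 [WARN] cache.redis: Index rebuild in░
2024-01-15 00:00:08.273 [WARN] queue.consumer: Backup comple░
2024-01-15 00:00:13.407 [WARN] net.socket: Heartbeat receive░
2024-01-15 00:00:17.208 [ERROR] db.pool: Worker thread start░
2024-01-15 00:00:22.098 [INFO] http.server: Retrying failed ░
2024-01-15 00:00:27.642 [INFO] db.pool: Garbage collection t░
2024-01-15 00:00:31.736 [WARN] cache.redis: Authentication t░
2024-01-15 00:00:32.424 [WARN] auth.jwt: Timeout waiting for░
2024-01-15 00:00:33.362 [INFO] http.server: Retrying failed ░
2024-01-15 00:00:37.075 [INFO] net.socket: Worker thread sta░
2024-01-15 00:00:38.558 [DEBUG] http.server: Cache hit for k░
2024-01-15 00:00:41.629 [INFO] http.server: Configuration lo░
2024-01-15 00:00:43.232 [INFO] http.server: Retrying failed ░
2024-01-15 00:00:46.412 [WARN] auth.jwt: Index rebuild in pr░
2024-01-15 00:00:46.410 [DEBUG] db.pool: SSL certificate val░
2024-01-15 00:00:48.999 [DEBUG] net.socket: Index rebuild in░
2024-01-15 00:00:52.045 [WARN] http.server: Authentication t░
2024-01-15 00:00:54.867 [DEBUG] db.pool: Worker thread start░
2024-01-15 00:00:56.044 [WARN] api.handler: Backup completed░
2024-01-15 00:00:59.374 [INFO] api.handler: Authentication t░
                                                            ░
                                                            ▼


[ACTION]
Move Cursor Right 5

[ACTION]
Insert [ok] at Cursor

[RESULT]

test2024-ok█1-15 00:00:02.922 [INFO] db.pool: Configuration ▲
2024-01-15 00:00:03.333 [WARN] cache.redis: Index rebuild in█
2024-01-15 00:00:05.540 [WARN] cache.redis: Index rebuild in░
2024-01-15 00:00:08.273 [WARN] queue.consumer: Backup comple░
2024-01-15 00:00:13.407 [WARN] net.socket: Heartbeat receive░
2024-01-15 00:00:17.208 [ERROR] db.pool: Worker thread start░
2024-01-15 00:00:22.098 [INFO] http.server: Retrying failed ░
2024-01-15 00:00:27.642 [INFO] db.pool: Garbage collection t░
2024-01-15 00:00:31.736 [WARN] cache.redis: Authentication t░
2024-01-15 00:00:32.424 [WARN] auth.jwt: Timeout waiting for░
2024-01-15 00:00:33.362 [INFO] http.server: Retrying failed ░
2024-01-15 00:00:37.075 [INFO] net.socket: Worker thread sta░
2024-01-15 00:00:38.558 [DEBUG] http.server: Cache hit for k░
2024-01-15 00:00:41.629 [INFO] http.server: Configuration lo░
2024-01-15 00:00:43.232 [INFO] http.server: Retrying failed ░
2024-01-15 00:00:46.412 [WARN] auth.jwt: Index rebuild in pr░
2024-01-15 00:00:46.410 [DEBUG] db.pool: SSL certificate val░
2024-01-15 00:00:48.999 [DEBUG] net.socket: Index rebuild in░
2024-01-15 00:00:52.045 [WARN] http.server: Authentication t░
2024-01-15 00:00:54.867 [DEBUG] db.pool: Worker thread start░
2024-01-15 00:00:56.044 [WARN] api.handler: Backup completed░
2024-01-15 00:00:59.374 [INFO] api.handler: Authentication t░
                                                            ░
                                                            ▼


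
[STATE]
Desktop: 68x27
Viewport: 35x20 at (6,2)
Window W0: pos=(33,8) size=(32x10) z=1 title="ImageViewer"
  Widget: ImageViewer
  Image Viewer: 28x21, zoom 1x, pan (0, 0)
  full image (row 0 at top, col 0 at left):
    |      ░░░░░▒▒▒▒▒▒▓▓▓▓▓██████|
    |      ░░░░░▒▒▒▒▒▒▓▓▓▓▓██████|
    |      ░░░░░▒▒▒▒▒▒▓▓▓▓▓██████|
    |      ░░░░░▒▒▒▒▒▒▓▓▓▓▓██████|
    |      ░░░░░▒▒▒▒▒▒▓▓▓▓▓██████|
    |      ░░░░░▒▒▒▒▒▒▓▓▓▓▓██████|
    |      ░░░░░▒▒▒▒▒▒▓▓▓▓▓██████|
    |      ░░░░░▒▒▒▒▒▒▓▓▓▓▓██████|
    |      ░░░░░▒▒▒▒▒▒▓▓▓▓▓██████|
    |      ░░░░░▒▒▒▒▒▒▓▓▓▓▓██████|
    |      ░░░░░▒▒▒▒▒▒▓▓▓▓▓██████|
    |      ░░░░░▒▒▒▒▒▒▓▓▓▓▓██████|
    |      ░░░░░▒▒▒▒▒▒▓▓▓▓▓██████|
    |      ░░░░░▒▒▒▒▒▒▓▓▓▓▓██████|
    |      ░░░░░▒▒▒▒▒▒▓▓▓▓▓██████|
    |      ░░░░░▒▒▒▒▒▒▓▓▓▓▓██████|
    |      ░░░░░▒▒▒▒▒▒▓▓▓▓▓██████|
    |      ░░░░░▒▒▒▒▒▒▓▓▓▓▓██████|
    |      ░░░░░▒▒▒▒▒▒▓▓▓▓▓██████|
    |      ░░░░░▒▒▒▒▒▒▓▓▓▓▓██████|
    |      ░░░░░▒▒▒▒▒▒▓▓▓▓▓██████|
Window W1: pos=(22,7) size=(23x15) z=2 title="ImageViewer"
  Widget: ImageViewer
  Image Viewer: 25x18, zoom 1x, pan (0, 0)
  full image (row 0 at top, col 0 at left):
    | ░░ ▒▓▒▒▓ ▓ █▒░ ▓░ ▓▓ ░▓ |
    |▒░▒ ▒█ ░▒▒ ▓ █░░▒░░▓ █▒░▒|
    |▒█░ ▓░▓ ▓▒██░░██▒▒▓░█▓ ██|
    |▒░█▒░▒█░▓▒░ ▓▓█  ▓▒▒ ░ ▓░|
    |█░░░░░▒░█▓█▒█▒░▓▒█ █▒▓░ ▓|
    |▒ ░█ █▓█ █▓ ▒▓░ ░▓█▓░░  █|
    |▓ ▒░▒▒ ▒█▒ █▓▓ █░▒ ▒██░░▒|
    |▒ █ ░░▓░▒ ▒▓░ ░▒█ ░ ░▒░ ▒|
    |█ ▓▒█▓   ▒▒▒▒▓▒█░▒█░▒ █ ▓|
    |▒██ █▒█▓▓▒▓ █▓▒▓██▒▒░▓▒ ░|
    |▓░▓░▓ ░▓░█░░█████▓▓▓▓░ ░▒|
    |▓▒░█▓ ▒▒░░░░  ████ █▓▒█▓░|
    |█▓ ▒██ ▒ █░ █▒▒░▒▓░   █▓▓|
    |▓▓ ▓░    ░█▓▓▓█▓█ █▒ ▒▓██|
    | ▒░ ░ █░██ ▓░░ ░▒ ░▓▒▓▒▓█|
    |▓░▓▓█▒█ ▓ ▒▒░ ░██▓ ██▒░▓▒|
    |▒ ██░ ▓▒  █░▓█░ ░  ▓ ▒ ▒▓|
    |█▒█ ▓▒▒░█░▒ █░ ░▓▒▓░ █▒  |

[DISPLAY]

                                   
                                   
                                   
                                   
                                   
                ┏━━━━━━━━━━━━━━━━━━
                ┃ ImageViewer      
                ┠──────────────────
                ┃ ░░ ▒▓▒▒▓ ▓ █▒░ ▓░
                ┃▒░▒ ▒█ ░▒▒ ▓ █░░▒░
                ┃▒█░ ▓░▓ ▓▒██░░██▒▒
                ┃▒░█▒░▒█░▓▒░ ▓▓█  ▓
                ┃█░░░░░▒░█▓█▒█▒░▓▒█
                ┃▒ ░█ █▓█ █▓ ▒▓░ ░▓
                ┃▓ ▒░▒▒ ▒█▒ █▓▓ █░▒
                ┃▒ █ ░░▓░▒ ▒▓░ ░▒█ 
                ┃█ ▓▒█▓   ▒▒▒▒▓▒█░▒
                ┃▒██ █▒█▓▓▒▓ █▓▒▓██
                ┃▓░▓░▓ ░▓░█░░█████▓
                ┗━━━━━━━━━━━━━━━━━━


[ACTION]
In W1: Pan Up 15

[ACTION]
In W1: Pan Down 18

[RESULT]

                                   
                                   
                                   
                                   
                                   
                ┏━━━━━━━━━━━━━━━━━━
                ┃ ImageViewer      
                ┠──────────────────
                ┃                  
                ┃                  
                ┃                  
                ┃                  
                ┃                  
                ┃                  
                ┃                  
                ┃                  
                ┃                  
                ┃                  
                ┃                  
                ┗━━━━━━━━━━━━━━━━━━


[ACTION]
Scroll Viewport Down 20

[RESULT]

                ┏━━━━━━━━━━━━━━━━━━
                ┃ ImageViewer      
                ┠──────────────────
                ┃                  
                ┃                  
                ┃                  
                ┃                  
                ┃                  
                ┃                  
                ┃                  
                ┃                  
                ┃                  
                ┃                  
                ┃                  
                ┗━━━━━━━━━━━━━━━━━━
                                   
                                   
                                   
                                   
                                   


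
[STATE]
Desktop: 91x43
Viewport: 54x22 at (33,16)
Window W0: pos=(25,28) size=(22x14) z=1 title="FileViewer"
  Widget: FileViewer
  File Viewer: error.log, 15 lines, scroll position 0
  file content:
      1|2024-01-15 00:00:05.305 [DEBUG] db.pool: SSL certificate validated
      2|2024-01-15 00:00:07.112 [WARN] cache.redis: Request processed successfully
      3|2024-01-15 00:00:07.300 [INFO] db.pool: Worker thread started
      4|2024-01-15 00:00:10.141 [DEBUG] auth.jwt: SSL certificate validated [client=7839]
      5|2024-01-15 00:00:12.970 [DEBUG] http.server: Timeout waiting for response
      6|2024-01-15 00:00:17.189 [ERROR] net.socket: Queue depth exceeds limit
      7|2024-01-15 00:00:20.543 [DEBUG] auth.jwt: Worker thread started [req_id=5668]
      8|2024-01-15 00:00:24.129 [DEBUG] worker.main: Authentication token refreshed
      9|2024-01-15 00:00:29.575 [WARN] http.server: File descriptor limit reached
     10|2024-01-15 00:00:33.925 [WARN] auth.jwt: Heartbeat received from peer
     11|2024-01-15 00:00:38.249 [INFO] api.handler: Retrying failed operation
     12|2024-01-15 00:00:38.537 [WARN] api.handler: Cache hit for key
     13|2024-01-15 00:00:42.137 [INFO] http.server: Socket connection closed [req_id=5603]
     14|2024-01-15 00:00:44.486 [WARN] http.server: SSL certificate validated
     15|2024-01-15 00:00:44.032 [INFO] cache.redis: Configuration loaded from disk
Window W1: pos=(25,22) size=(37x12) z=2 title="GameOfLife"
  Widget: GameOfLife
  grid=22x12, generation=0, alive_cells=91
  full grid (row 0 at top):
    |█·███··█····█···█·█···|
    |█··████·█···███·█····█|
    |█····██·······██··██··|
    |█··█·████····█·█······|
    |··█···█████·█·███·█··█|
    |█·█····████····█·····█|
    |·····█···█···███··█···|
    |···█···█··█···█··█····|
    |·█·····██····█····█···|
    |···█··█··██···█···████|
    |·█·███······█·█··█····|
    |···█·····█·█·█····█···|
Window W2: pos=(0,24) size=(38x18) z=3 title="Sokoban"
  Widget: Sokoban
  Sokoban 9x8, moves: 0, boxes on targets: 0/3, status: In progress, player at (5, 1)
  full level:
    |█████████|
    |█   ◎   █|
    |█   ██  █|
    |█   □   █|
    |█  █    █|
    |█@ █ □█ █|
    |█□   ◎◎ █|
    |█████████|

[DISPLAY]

                                                      
                                                      
                                                      
                                                      
                                                      
                                                      
━━━━━━━━━━━━━━━━━━━━━━━━━━━━┓                         
Life                        ┃                         
━━━━┓───────────────────────┨                         
    ┃                       ┃                         
────┨··██··██··             ┃                         
    ┃·█·█······             ┃                         
    ┃█·███·█··█             ┃                         
    ┃···█·····█             ┃                         
    ┃·███··█···             ┃                         
    ┃··█··█····             ┃                         
    ┃·█····█···             ┃                         
    ┃━━━━━━━━━━━━━━━━━━━━━━━┛                         
    ┃0:00:10░┃                                        
    ┃0:00:12░┃                                        
    ┃0:00:17░┃                                        
    ┃0:00:20░┃                                        


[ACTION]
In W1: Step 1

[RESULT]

                                                      
                                                      
                                                      
                                                      
                                                      
                                                      
━━━━━━━━━━━━━━━━━━━━━━━━━━━━┓                         
Life                        ┃                         
━━━━┓───────────────────────┨                         
    ┃                       ┃                         
────┨█···█·····             ┃                         
    ┃·█···███··             ┃                         
    ┃·█··█·····             ┃                         
    ┃·····█····             ┃                         
    ┃·█·██·····             ┃                         
    ┃···█·██···             ┃                         
    ┃·██··██·█·             ┃                         
    ┃━━━━━━━━━━━━━━━━━━━━━━━┛                         
    ┃0:00:10░┃                                        
    ┃0:00:12░┃                                        
    ┃0:00:17░┃                                        
    ┃0:00:20░┃                                        


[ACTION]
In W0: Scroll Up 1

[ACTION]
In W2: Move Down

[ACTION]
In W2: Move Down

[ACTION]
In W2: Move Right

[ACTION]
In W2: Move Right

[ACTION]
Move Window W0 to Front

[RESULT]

                                                      
                                                      
                                                      
                                                      
                                                      
                                                      
━━━━━━━━━━━━━━━━━━━━━━━━━━━━┓                         
Life                        ┃                         
━━━━┓───────────────────────┨                         
    ┃                       ┃                         
────┨█···█·····             ┃                         
    ┃·█···███··             ┃                         
━━━━━━━━━━━━━┓·             ┃                         
ewer         ┃·             ┃                         
─────────────┨·             ┃                         
-15 00:00:05▲┃·             ┃                         
-15 00:00:07█┃·             ┃                         
-15 00:00:07░┃━━━━━━━━━━━━━━┛                         
-15 00:00:10░┃                                        
-15 00:00:12░┃                                        
-15 00:00:17░┃                                        
-15 00:00:20░┃                                        
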